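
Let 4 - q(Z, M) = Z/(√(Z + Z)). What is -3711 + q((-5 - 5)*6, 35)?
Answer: -3707 - I*√30 ≈ -3707.0 - 5.4772*I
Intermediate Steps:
q(Z, M) = 4 - √2*√Z/2 (q(Z, M) = 4 - Z/(√(Z + Z)) = 4 - Z/(√(2*Z)) = 4 - Z/(√2*√Z) = 4 - Z*√2/(2*√Z) = 4 - √2*√Z/2)
-3711 + q((-5 - 5)*6, 35) = -3711 + (4 - √2*√((-5 - 5)*6)/2) = -3711 + (4 - √2*√(-10*6)/2) = -3711 + (4 - √2*√(-60)/2) = -3711 + (4 - √2*2*I*√15/2) = -3711 + (4 - I*√30) = -3707 - I*√30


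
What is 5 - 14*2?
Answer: -23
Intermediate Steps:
5 - 14*2 = 5 - 28 = -23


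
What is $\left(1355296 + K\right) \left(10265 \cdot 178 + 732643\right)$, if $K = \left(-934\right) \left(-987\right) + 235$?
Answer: $5829689968257$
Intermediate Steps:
$K = 922093$ ($K = 921858 + 235 = 922093$)
$\left(1355296 + K\right) \left(10265 \cdot 178 + 732643\right) = \left(1355296 + 922093\right) \left(10265 \cdot 178 + 732643\right) = 2277389 \left(1827170 + 732643\right) = 2277389 \cdot 2559813 = 5829689968257$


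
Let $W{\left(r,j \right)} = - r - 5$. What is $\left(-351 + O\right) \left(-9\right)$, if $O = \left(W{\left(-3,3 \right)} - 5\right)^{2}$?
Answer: $2718$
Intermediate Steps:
$W{\left(r,j \right)} = -5 - r$
$O = 49$ ($O = \left(\left(-5 - -3\right) - 5\right)^{2} = \left(\left(-5 + 3\right) - 5\right)^{2} = \left(-2 - 5\right)^{2} = \left(-7\right)^{2} = 49$)
$\left(-351 + O\right) \left(-9\right) = \left(-351 + 49\right) \left(-9\right) = \left(-302\right) \left(-9\right) = 2718$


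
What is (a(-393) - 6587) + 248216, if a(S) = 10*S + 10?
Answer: 237709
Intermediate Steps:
a(S) = 10 + 10*S
(a(-393) - 6587) + 248216 = ((10 + 10*(-393)) - 6587) + 248216 = ((10 - 3930) - 6587) + 248216 = (-3920 - 6587) + 248216 = -10507 + 248216 = 237709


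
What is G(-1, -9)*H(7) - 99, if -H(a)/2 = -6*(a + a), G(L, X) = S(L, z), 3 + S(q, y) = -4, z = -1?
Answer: -1275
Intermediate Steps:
S(q, y) = -7 (S(q, y) = -3 - 4 = -7)
G(L, X) = -7
H(a) = 24*a (H(a) = -(-12)*(a + a) = -(-12)*2*a = -(-24)*a = 24*a)
G(-1, -9)*H(7) - 99 = -168*7 - 99 = -7*168 - 99 = -1176 - 99 = -1275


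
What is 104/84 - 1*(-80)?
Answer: 1706/21 ≈ 81.238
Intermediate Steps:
104/84 - 1*(-80) = (1/84)*104 + 80 = 26/21 + 80 = 1706/21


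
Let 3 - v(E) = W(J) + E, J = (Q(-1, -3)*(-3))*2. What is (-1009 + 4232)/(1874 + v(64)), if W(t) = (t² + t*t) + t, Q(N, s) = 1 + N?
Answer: 3223/1813 ≈ 1.7777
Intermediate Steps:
J = 0 (J = ((1 - 1)*(-3))*2 = (0*(-3))*2 = 0*2 = 0)
W(t) = t + 2*t² (W(t) = (t² + t²) + t = 2*t² + t = t + 2*t²)
v(E) = 3 - E (v(E) = 3 - (0*(1 + 2*0) + E) = 3 - (0*(1 + 0) + E) = 3 - (0*1 + E) = 3 - (0 + E) = 3 - E)
(-1009 + 4232)/(1874 + v(64)) = (-1009 + 4232)/(1874 + (3 - 1*64)) = 3223/(1874 + (3 - 64)) = 3223/(1874 - 61) = 3223/1813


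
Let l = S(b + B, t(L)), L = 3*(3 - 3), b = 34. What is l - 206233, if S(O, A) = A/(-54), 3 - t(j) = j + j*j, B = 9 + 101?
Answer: -3712195/18 ≈ -2.0623e+5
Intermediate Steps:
B = 110
L = 0 (L = 3*0 = 0)
t(j) = 3 - j - j² (t(j) = 3 - (j + j*j) = 3 - (j + j²) = 3 + (-j - j²) = 3 - j - j²)
S(O, A) = -A/54 (S(O, A) = A*(-1/54) = -A/54)
l = -1/18 (l = -(3 - 1*0 - 1*0²)/54 = -(3 + 0 - 1*0)/54 = -(3 + 0 + 0)/54 = -1/54*3 = -1/18 ≈ -0.055556)
l - 206233 = -1/18 - 206233 = -3712195/18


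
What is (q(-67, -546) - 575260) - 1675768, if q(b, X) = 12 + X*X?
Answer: -1952900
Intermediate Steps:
q(b, X) = 12 + X²
(q(-67, -546) - 575260) - 1675768 = ((12 + (-546)²) - 575260) - 1675768 = ((12 + 298116) - 575260) - 1675768 = (298128 - 575260) - 1675768 = -277132 - 1675768 = -1952900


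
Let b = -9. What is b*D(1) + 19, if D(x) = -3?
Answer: 46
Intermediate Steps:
b*D(1) + 19 = -9*(-3) + 19 = 27 + 19 = 46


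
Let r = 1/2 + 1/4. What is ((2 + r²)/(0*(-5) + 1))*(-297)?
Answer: -12177/16 ≈ -761.06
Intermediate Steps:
r = ¾ (r = 1*(½) + 1*(¼) = ½ + ¼ = ¾ ≈ 0.75000)
((2 + r²)/(0*(-5) + 1))*(-297) = ((2 + (¾)²)/(0*(-5) + 1))*(-297) = ((2 + 9/16)/(0 + 1))*(-297) = ((41/16)/1)*(-297) = ((41/16)*1)*(-297) = (41/16)*(-297) = -12177/16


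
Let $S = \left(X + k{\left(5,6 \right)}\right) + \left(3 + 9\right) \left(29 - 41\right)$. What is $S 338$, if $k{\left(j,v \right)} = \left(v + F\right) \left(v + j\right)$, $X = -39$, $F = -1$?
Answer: $-43264$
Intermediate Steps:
$k{\left(j,v \right)} = \left(-1 + v\right) \left(j + v\right)$ ($k{\left(j,v \right)} = \left(v - 1\right) \left(v + j\right) = \left(-1 + v\right) \left(j + v\right)$)
$S = -128$ ($S = \left(-39 + \left(6^{2} - 5 - 6 + 5 \cdot 6\right)\right) + \left(3 + 9\right) \left(29 - 41\right) = \left(-39 + \left(36 - 5 - 6 + 30\right)\right) + 12 \left(-12\right) = \left(-39 + 55\right) - 144 = 16 - 144 = -128$)
$S 338 = \left(-128\right) 338 = -43264$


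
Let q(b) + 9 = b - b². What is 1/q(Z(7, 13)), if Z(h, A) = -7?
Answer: -1/65 ≈ -0.015385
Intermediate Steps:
q(b) = -9 + b - b² (q(b) = -9 + (b - b²) = -9 + b - b²)
1/q(Z(7, 13)) = 1/(-9 - 7 - 1*(-7)²) = 1/(-9 - 7 - 1*49) = 1/(-9 - 7 - 49) = 1/(-65) = -1/65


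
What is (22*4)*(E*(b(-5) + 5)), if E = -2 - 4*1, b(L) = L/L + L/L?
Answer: -3696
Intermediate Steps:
b(L) = 2 (b(L) = 1 + 1 = 2)
E = -6 (E = -2 - 4 = -6)
(22*4)*(E*(b(-5) + 5)) = (22*4)*(-6*(2 + 5)) = 88*(-6*7) = 88*(-42) = -3696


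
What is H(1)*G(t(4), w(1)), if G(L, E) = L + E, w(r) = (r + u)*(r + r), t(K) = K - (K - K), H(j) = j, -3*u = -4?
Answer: 26/3 ≈ 8.6667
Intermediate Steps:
u = 4/3 (u = -⅓*(-4) = 4/3 ≈ 1.3333)
t(K) = K (t(K) = K - 1*0 = K + 0 = K)
w(r) = 2*r*(4/3 + r) (w(r) = (r + 4/3)*(r + r) = (4/3 + r)*(2*r) = 2*r*(4/3 + r))
G(L, E) = E + L
H(1)*G(t(4), w(1)) = 1*((⅔)*1*(4 + 3*1) + 4) = 1*((⅔)*1*(4 + 3) + 4) = 1*((⅔)*1*7 + 4) = 1*(14/3 + 4) = 1*(26/3) = 26/3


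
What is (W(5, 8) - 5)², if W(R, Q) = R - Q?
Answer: 64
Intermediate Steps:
(W(5, 8) - 5)² = ((5 - 1*8) - 5)² = ((5 - 8) - 5)² = (-3 - 5)² = (-8)² = 64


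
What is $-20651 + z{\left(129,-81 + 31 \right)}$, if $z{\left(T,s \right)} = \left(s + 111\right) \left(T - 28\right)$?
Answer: $-14490$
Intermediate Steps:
$z{\left(T,s \right)} = \left(-28 + T\right) \left(111 + s\right)$ ($z{\left(T,s \right)} = \left(111 + s\right) \left(-28 + T\right) = \left(-28 + T\right) \left(111 + s\right)$)
$-20651 + z{\left(129,-81 + 31 \right)} = -20651 + \left(-3108 - 28 \left(-81 + 31\right) + 111 \cdot 129 + 129 \left(-81 + 31\right)\right) = -20651 + \left(-3108 - -1400 + 14319 + 129 \left(-50\right)\right) = -20651 + \left(-3108 + 1400 + 14319 - 6450\right) = -20651 + 6161 = -14490$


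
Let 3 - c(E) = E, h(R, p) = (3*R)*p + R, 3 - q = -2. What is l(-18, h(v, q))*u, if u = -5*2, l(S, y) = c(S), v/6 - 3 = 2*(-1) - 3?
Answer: -210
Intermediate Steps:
q = 5 (q = 3 - 1*(-2) = 3 + 2 = 5)
v = -12 (v = 18 + 6*(2*(-1) - 3) = 18 + 6*(-2 - 3) = 18 + 6*(-5) = 18 - 30 = -12)
h(R, p) = R + 3*R*p (h(R, p) = 3*R*p + R = R + 3*R*p)
c(E) = 3 - E
l(S, y) = 3 - S
u = -10
l(-18, h(v, q))*u = (3 - 1*(-18))*(-10) = (3 + 18)*(-10) = 21*(-10) = -210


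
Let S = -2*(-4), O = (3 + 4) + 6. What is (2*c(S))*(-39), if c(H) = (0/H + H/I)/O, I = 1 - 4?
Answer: 16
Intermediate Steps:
O = 13 (O = 7 + 6 = 13)
I = -3
S = 8
c(H) = -H/39 (c(H) = (0/H + H/(-3))/13 = (0 + H*(-⅓))*(1/13) = (0 - H/3)*(1/13) = -H/3*(1/13) = -H/39)
(2*c(S))*(-39) = (2*(-1/39*8))*(-39) = (2*(-8/39))*(-39) = -16/39*(-39) = 16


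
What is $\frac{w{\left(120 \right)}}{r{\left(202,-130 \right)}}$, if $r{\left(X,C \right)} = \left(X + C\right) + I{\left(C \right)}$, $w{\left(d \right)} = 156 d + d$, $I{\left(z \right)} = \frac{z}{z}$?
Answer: $\frac{18840}{73} \approx 258.08$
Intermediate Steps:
$I{\left(z \right)} = 1$
$w{\left(d \right)} = 157 d$
$r{\left(X,C \right)} = 1 + C + X$ ($r{\left(X,C \right)} = \left(X + C\right) + 1 = \left(C + X\right) + 1 = 1 + C + X$)
$\frac{w{\left(120 \right)}}{r{\left(202,-130 \right)}} = \frac{157 \cdot 120}{1 - 130 + 202} = \frac{18840}{73}$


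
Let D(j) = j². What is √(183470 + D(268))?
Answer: 3*√28366 ≈ 505.27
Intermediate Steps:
√(183470 + D(268)) = √(183470 + 268²) = √(183470 + 71824) = √255294 = 3*√28366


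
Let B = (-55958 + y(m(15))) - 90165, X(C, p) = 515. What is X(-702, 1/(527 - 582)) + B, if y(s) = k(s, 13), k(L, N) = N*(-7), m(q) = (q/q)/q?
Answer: -145699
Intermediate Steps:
m(q) = 1/q
k(L, N) = -7*N
y(s) = -91 (y(s) = -7*13 = -91)
B = -146214 (B = (-55958 - 91) - 90165 = -56049 - 90165 = -146214)
X(-702, 1/(527 - 582)) + B = 515 - 146214 = -145699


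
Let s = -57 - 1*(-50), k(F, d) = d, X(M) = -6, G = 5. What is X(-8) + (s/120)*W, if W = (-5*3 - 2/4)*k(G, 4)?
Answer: -143/60 ≈ -2.3833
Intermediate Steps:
s = -7 (s = -57 + 50 = -7)
W = -62 (W = (-5*3 - 2/4)*4 = (-15 - 2*1/4)*4 = (-15 - 1/2)*4 = -31/2*4 = -62)
X(-8) + (s/120)*W = -6 - 7/120*(-62) = -6 + 217/60 = -143/60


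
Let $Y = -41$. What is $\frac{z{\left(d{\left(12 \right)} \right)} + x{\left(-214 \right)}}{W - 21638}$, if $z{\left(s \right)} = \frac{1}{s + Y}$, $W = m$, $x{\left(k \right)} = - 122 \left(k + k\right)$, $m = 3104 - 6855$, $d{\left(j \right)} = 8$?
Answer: $- \frac{246161}{119691} \approx -2.0566$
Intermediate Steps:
$m = -3751$
$x{\left(k \right)} = - 244 k$ ($x{\left(k \right)} = - 122 \cdot 2 k = - 244 k$)
$W = -3751$
$z{\left(s \right)} = \frac{1}{-41 + s}$ ($z{\left(s \right)} = \frac{1}{s - 41} = \frac{1}{-41 + s}$)
$\frac{z{\left(d{\left(12 \right)} \right)} + x{\left(-214 \right)}}{W - 21638} = \frac{\frac{1}{-41 + 8} - -52216}{-3751 - 21638} = \frac{\frac{1}{-33} + 52216}{-25389} = \left(- \frac{1}{33} + 52216\right) \left(- \frac{1}{25389}\right) = \frac{1723127}{33} \left(- \frac{1}{25389}\right) = - \frac{246161}{119691}$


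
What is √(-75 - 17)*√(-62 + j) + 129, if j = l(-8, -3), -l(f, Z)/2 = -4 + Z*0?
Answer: 129 - 6*√138 ≈ 58.516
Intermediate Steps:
l(f, Z) = 8 (l(f, Z) = -2*(-4 + Z*0) = -2*(-4 + 0) = -2*(-4) = 8)
j = 8
√(-75 - 17)*√(-62 + j) + 129 = √(-75 - 17)*√(-62 + 8) + 129 = √(-92)*√(-54) + 129 = (2*I*√23)*(3*I*√6) + 129 = -6*√138 + 129 = 129 - 6*√138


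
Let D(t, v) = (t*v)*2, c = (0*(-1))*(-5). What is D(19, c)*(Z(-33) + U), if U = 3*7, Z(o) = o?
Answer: 0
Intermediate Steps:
U = 21
c = 0 (c = 0*(-5) = 0)
D(t, v) = 2*t*v
D(19, c)*(Z(-33) + U) = (2*19*0)*(-33 + 21) = 0*(-12) = 0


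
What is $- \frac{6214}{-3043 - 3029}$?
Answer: $\frac{3107}{3036} \approx 1.0234$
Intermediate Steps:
$- \frac{6214}{-3043 - 3029} = - \frac{6214}{-6072} = \left(-6214\right) \left(- \frac{1}{6072}\right) = \frac{3107}{3036}$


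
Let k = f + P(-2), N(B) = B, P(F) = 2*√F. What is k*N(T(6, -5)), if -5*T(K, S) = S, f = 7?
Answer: 7 + 2*I*√2 ≈ 7.0 + 2.8284*I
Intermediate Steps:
T(K, S) = -S/5
k = 7 + 2*I*√2 (k = 7 + 2*√(-2) = 7 + 2*(I*√2) = 7 + 2*I*√2 ≈ 7.0 + 2.8284*I)
k*N(T(6, -5)) = (7 + 2*I*√2)*(-⅕*(-5)) = (7 + 2*I*√2)*1 = 7 + 2*I*√2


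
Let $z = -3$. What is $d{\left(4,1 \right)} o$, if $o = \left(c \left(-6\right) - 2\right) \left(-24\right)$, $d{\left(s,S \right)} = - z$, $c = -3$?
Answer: $-1152$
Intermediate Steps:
$d{\left(s,S \right)} = 3$ ($d{\left(s,S \right)} = \left(-1\right) \left(-3\right) = 3$)
$o = -384$ ($o = \left(\left(-3\right) \left(-6\right) - 2\right) \left(-24\right) = \left(18 - 2\right) \left(-24\right) = 16 \left(-24\right) = -384$)
$d{\left(4,1 \right)} o = 3 \left(-384\right) = -1152$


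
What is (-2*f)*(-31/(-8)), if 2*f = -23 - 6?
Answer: 899/8 ≈ 112.38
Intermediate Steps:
f = -29/2 (f = (-23 - 6)/2 = (1/2)*(-29) = -29/2 ≈ -14.500)
(-2*f)*(-31/(-8)) = (-2*(-29/2))*(-31/(-8)) = 29*(-31*(-1/8)) = 29*(31/8) = 899/8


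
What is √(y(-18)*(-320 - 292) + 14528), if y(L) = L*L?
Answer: 4*I*√11485 ≈ 428.67*I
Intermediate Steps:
y(L) = L²
√(y(-18)*(-320 - 292) + 14528) = √((-18)²*(-320 - 292) + 14528) = √(324*(-612) + 14528) = √(-198288 + 14528) = √(-183760) = 4*I*√11485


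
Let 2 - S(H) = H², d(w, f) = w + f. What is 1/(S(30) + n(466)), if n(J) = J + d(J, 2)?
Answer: 1/36 ≈ 0.027778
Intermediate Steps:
d(w, f) = f + w
n(J) = 2 + 2*J (n(J) = J + (2 + J) = 2 + 2*J)
S(H) = 2 - H²
1/(S(30) + n(466)) = 1/((2 - 1*30²) + (2 + 2*466)) = 1/((2 - 1*900) + (2 + 932)) = 1/((2 - 900) + 934) = 1/(-898 + 934) = 1/36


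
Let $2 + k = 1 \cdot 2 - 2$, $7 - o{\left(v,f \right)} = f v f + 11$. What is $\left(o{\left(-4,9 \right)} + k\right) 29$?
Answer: $9222$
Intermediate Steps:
$o{\left(v,f \right)} = -4 - v f^{2}$ ($o{\left(v,f \right)} = 7 - \left(f v f + 11\right) = 7 - \left(v f^{2} + 11\right) = 7 - \left(11 + v f^{2}\right) = -4 - v f^{2}$)
$k = -2$ ($k = -2 + \left(1 \cdot 2 - 2\right) = -2 + \left(2 - 2\right) = -2 + 0 = -2$)
$\left(o{\left(-4,9 \right)} + k\right) 29 = \left(\left(-4 - - 4 \cdot 9^{2}\right) - 2\right) 29 = \left(\left(-4 - \left(-4\right) 81\right) - 2\right) 29 = \left(\left(-4 + 324\right) - 2\right) 29 = \left(320 - 2\right) 29 = 318 \cdot 29 = 9222$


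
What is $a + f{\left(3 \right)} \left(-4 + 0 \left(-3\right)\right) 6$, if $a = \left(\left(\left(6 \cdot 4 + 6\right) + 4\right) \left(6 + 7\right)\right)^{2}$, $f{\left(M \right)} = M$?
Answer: $195292$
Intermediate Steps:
$a = 195364$ ($a = \left(\left(\left(24 + 6\right) + 4\right) 13\right)^{2} = \left(\left(30 + 4\right) 13\right)^{2} = \left(34 \cdot 13\right)^{2} = 442^{2} = 195364$)
$a + f{\left(3 \right)} \left(-4 + 0 \left(-3\right)\right) 6 = 195364 + 3 \left(-4 + 0 \left(-3\right)\right) 6 = 195364 + 3 \left(-4 + 0\right) 6 = 195364 + 3 \left(\left(-4\right) 6\right) = 195364 + 3 \left(-24\right) = 195364 - 72 = 195292$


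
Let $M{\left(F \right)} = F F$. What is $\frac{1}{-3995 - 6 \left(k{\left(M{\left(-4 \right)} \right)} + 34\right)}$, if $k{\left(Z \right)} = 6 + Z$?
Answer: $- \frac{1}{4331} \approx -0.00023089$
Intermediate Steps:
$M{\left(F \right)} = F^{2}$
$\frac{1}{-3995 - 6 \left(k{\left(M{\left(-4 \right)} \right)} + 34\right)} = \frac{1}{-3995 - 6 \left(\left(6 + \left(-4\right)^{2}\right) + 34\right)} = \frac{1}{-3995 - 6 \left(\left(6 + 16\right) + 34\right)} = \frac{1}{-3995 - 6 \left(22 + 34\right)} = \frac{1}{-3995 - 336} = \frac{1}{-4331} = - \frac{1}{4331}$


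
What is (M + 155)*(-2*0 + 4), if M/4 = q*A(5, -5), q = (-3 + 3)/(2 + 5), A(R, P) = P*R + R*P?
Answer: 620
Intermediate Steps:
A(R, P) = 2*P*R (A(R, P) = P*R + P*R = 2*P*R)
q = 0 (q = 0/7 = 0*(⅐) = 0)
M = 0 (M = 4*(0*(2*(-5)*5)) = 4*(0*(-50)) = 4*0 = 0)
(M + 155)*(-2*0 + 4) = (0 + 155)*(-2*0 + 4) = 155*(0 + 4) = 155*4 = 620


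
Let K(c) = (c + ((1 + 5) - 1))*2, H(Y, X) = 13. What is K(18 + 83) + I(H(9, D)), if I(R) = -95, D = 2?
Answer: 117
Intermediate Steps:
K(c) = 10 + 2*c (K(c) = (c + (6 - 1))*2 = (c + 5)*2 = (5 + c)*2 = 10 + 2*c)
K(18 + 83) + I(H(9, D)) = (10 + 2*(18 + 83)) - 95 = (10 + 2*101) - 95 = (10 + 202) - 95 = 212 - 95 = 117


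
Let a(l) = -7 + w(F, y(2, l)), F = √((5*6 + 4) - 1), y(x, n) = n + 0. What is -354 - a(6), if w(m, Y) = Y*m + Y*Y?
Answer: -383 - 6*√33 ≈ -417.47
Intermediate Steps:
y(x, n) = n
F = √33 (F = √((30 + 4) - 1) = √(34 - 1) = √33 ≈ 5.7446)
w(m, Y) = Y² + Y*m (w(m, Y) = Y*m + Y² = Y² + Y*m)
a(l) = -7 + l*(l + √33)
-354 - a(6) = -354 - (-7 + 6*(6 + √33)) = -354 - (-7 + (36 + 6*√33)) = -354 - (29 + 6*√33) = -354 + (-29 - 6*√33) = -383 - 6*√33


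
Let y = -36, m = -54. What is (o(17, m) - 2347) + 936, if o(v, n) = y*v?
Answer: -2023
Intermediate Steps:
o(v, n) = -36*v
(o(17, m) - 2347) + 936 = (-36*17 - 2347) + 936 = (-612 - 2347) + 936 = -2959 + 936 = -2023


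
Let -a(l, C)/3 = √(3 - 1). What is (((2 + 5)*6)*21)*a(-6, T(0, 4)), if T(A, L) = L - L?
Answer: -2646*√2 ≈ -3742.0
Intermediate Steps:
T(A, L) = 0
a(l, C) = -3*√2 (a(l, C) = -3*√(3 - 1) = -3*√2)
(((2 + 5)*6)*21)*a(-6, T(0, 4)) = (((2 + 5)*6)*21)*(-3*√2) = ((7*6)*21)*(-3*√2) = (42*21)*(-3*√2) = 882*(-3*√2) = -2646*√2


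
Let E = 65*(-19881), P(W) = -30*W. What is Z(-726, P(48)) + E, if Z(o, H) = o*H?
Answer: -246825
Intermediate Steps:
Z(o, H) = H*o
E = -1292265
Z(-726, P(48)) + E = -30*48*(-726) - 1292265 = -1440*(-726) - 1292265 = 1045440 - 1292265 = -246825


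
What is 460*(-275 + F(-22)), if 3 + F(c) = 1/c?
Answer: -1406910/11 ≈ -1.2790e+5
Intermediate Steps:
F(c) = -3 + 1/c
460*(-275 + F(-22)) = 460*(-275 + (-3 + 1/(-22))) = 460*(-275 + (-3 - 1/22)) = 460*(-275 - 67/22) = 460*(-6117/22) = -1406910/11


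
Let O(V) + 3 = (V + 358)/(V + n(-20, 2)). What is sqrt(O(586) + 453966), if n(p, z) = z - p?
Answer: sqrt(655524814)/38 ≈ 673.77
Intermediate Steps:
O(V) = -3 + (358 + V)/(22 + V) (O(V) = -3 + (V + 358)/(V + (2 - 1*(-20))) = -3 + (358 + V)/(V + (2 + 20)) = -3 + (358 + V)/(V + 22) = -3 + (358 + V)/(22 + V))
sqrt(O(586) + 453966) = sqrt(2*(146 - 1*586)/(22 + 586) + 453966) = sqrt(2*(146 - 586)/608 + 453966) = sqrt(2*(1/608)*(-440) + 453966) = sqrt(-55/38 + 453966) = sqrt(17250653/38) = sqrt(655524814)/38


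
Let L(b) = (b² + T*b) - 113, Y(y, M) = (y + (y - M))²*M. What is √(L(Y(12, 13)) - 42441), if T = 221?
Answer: 4*√173713 ≈ 1667.2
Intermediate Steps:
Y(y, M) = M*(-M + 2*y)² (Y(y, M) = (-M + 2*y)²*M = M*(-M + 2*y)²)
L(b) = -113 + b² + 221*b (L(b) = (b² + 221*b) - 113 = -113 + b² + 221*b)
√(L(Y(12, 13)) - 42441) = √((-113 + (13*(13 - 2*12)²)² + 221*(13*(13 - 2*12)²)) - 42441) = √((-113 + (13*(13 - 24)²)² + 221*(13*(13 - 24)²)) - 42441) = √((-113 + (13*(-11)²)² + 221*(13*(-11)²)) - 42441) = √((-113 + (13*121)² + 221*(13*121)) - 42441) = √((-113 + 1573² + 221*1573) - 42441) = √((-113 + 2474329 + 347633) - 42441) = √(2821849 - 42441) = √2779408 = 4*√173713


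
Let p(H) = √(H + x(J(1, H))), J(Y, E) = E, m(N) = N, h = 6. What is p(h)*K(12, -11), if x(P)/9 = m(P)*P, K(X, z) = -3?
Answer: -3*√330 ≈ -54.498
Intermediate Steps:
x(P) = 9*P² (x(P) = 9*(P*P) = 9*P²)
p(H) = √(H + 9*H²)
p(h)*K(12, -11) = √(6*(1 + 9*6))*(-3) = √(6*(1 + 54))*(-3) = √(6*55)*(-3) = √330*(-3) = -3*√330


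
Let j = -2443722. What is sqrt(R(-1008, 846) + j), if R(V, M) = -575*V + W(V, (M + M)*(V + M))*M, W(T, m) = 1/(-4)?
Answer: I*sqrt(7457334)/2 ≈ 1365.4*I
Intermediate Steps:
W(T, m) = -1/4
R(V, M) = -575*V - M/4
sqrt(R(-1008, 846) + j) = sqrt((-575*(-1008) - 1/4*846) - 2443722) = sqrt((579600 - 423/2) - 2443722) = sqrt(1158777/2 - 2443722) = sqrt(-3728667/2) = I*sqrt(7457334)/2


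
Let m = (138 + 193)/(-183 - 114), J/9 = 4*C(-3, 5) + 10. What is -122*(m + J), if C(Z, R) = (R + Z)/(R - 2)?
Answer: -4090294/297 ≈ -13772.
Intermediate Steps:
C(Z, R) = (R + Z)/(-2 + R)
J = 114 (J = 9*(4*((5 - 3)/(-2 + 5)) + 10) = 9*(4*(2/3) + 10) = 9*(4*((⅓)*2) + 10) = 9*(4*(⅔) + 10) = 9*(8/3 + 10) = 9*(38/3) = 114)
m = -331/297 (m = 331/(-297) = 331*(-1/297) = -331/297 ≈ -1.1145)
-122*(m + J) = -122*(-331/297 + 114) = -122*33527/297 = -4090294/297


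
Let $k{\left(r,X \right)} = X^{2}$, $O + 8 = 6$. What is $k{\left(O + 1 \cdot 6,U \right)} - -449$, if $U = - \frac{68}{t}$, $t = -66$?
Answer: $\frac{490117}{1089} \approx 450.06$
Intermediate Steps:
$O = -2$ ($O = -8 + 6 = -2$)
$U = \frac{34}{33}$ ($U = - \frac{68}{-66} = \left(-68\right) \left(- \frac{1}{66}\right) = \frac{34}{33} \approx 1.0303$)
$k{\left(O + 1 \cdot 6,U \right)} - -449 = \left(\frac{34}{33}\right)^{2} - -449 = \frac{1156}{1089} + 449 = \frac{490117}{1089}$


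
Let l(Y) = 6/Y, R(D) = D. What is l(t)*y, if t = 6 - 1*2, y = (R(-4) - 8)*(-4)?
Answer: 72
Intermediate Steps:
y = 48 (y = (-4 - 8)*(-4) = -12*(-4) = 48)
t = 4 (t = 6 - 2 = 4)
l(t)*y = (6/4)*48 = (6*(¼))*48 = (3/2)*48 = 72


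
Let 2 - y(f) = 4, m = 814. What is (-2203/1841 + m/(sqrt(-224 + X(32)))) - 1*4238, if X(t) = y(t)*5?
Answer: -7804361/1841 - 407*I*sqrt(26)/39 ≈ -4239.2 - 53.213*I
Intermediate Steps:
y(f) = -2 (y(f) = 2 - 1*4 = 2 - 4 = -2)
X(t) = -10 (X(t) = -2*5 = -10)
(-2203/1841 + m/(sqrt(-224 + X(32)))) - 1*4238 = (-2203/1841 + 814/(sqrt(-224 - 10))) - 1*4238 = (-2203*1/1841 + 814/(sqrt(-234))) - 4238 = (-2203/1841 + 814/((3*I*sqrt(26)))) - 4238 = (-2203/1841 + 814*(-I*sqrt(26)/78)) - 4238 = (-2203/1841 - 407*I*sqrt(26)/39) - 4238 = -7804361/1841 - 407*I*sqrt(26)/39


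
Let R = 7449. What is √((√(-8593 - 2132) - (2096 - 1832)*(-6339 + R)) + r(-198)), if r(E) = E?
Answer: √(-293238 + 5*I*√429) ≈ 0.096 + 541.51*I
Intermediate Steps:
√((√(-8593 - 2132) - (2096 - 1832)*(-6339 + R)) + r(-198)) = √((√(-8593 - 2132) - (2096 - 1832)*(-6339 + 7449)) - 198) = √((√(-10725) - 264*1110) - 198) = √((5*I*√429 - 1*293040) - 198) = √((5*I*√429 - 293040) - 198) = √((-293040 + 5*I*√429) - 198) = √(-293238 + 5*I*√429)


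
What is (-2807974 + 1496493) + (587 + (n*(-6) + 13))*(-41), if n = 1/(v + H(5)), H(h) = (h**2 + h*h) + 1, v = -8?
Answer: -57451237/43 ≈ -1.3361e+6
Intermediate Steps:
H(h) = 1 + 2*h**2 (H(h) = (h**2 + h**2) + 1 = 2*h**2 + 1 = 1 + 2*h**2)
n = 1/43 (n = 1/(-8 + (1 + 2*5**2)) = 1/(-8 + (1 + 2*25)) = 1/(-8 + (1 + 50)) = 1/(-8 + 51) = 1/43 ≈ 0.023256)
(-2807974 + 1496493) + (587 + (n*(-6) + 13))*(-41) = (-2807974 + 1496493) + (587 + ((1/43)*(-6) + 13))*(-41) = -1311481 + (587 + (-6/43 + 13))*(-41) = -1311481 + (587 + 553/43)*(-41) = -1311481 + (25794/43)*(-41) = -1311481 - 1057554/43 = -57451237/43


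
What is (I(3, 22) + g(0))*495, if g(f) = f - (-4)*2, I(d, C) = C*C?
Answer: 243540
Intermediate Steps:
I(d, C) = C²
g(f) = 8 + f (g(f) = f - 1*(-8) = f + 8 = 8 + f)
(I(3, 22) + g(0))*495 = (22² + (8 + 0))*495 = (484 + 8)*495 = 492*495 = 243540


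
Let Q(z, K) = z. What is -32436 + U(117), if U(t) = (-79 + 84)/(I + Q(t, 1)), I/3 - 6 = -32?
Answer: -1264999/39 ≈ -32436.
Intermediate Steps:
I = -78 (I = 18 + 3*(-32) = 18 - 96 = -78)
U(t) = 5/(-78 + t) (U(t) = (-79 + 84)/(-78 + t) = 5/(-78 + t))
-32436 + U(117) = -32436 + 5/(-78 + 117) = -32436 + 5/39 = -1264999/39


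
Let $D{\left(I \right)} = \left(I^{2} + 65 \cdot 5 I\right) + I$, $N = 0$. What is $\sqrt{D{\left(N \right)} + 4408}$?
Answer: $2 \sqrt{1102} \approx 66.393$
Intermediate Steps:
$D{\left(I \right)} = I^{2} + 326 I$ ($D{\left(I \right)} = \left(I^{2} + 325 I\right) + I = I^{2} + 326 I$)
$\sqrt{D{\left(N \right)} + 4408} = \sqrt{0 \left(326 + 0\right) + 4408} = \sqrt{0 \cdot 326 + 4408} = \sqrt{0 + 4408} = \sqrt{4408} = 2 \sqrt{1102}$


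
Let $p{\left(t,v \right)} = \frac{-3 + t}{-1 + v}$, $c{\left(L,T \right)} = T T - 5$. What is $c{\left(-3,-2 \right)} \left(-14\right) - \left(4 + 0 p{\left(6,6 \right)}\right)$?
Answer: $10$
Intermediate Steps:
$c{\left(L,T \right)} = -5 + T^{2}$ ($c{\left(L,T \right)} = T^{2} - 5 = -5 + T^{2}$)
$p{\left(t,v \right)} = \frac{-3 + t}{-1 + v}$
$c{\left(-3,-2 \right)} \left(-14\right) - \left(4 + 0 p{\left(6,6 \right)}\right) = \left(-5 + \left(-2\right)^{2}\right) \left(-14\right) - \left(4 + 0 \frac{-3 + 6}{-1 + 6}\right) = \left(-5 + 4\right) \left(-14\right) - \left(4 + 0 \cdot \frac{1}{5} \cdot 3\right) = \left(-1\right) \left(-14\right) - \left(4 + 0 \cdot \frac{1}{5} \cdot 3\right) = 14 + \left(-4 + 0 \cdot \frac{3}{5}\right) = 14 + \left(-4 + 0\right) = 14 - 4 = 10$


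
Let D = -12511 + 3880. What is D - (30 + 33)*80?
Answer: -13671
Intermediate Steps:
D = -8631
D - (30 + 33)*80 = -8631 - (30 + 33)*80 = -8631 - 63*80 = -8631 - 1*5040 = -8631 - 5040 = -13671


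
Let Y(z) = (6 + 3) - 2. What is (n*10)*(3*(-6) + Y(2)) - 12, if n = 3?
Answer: -342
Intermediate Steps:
Y(z) = 7 (Y(z) = 9 - 2 = 7)
(n*10)*(3*(-6) + Y(2)) - 12 = (3*10)*(3*(-6) + 7) - 12 = 30*(-18 + 7) - 12 = 30*(-11) - 12 = -330 - 12 = -342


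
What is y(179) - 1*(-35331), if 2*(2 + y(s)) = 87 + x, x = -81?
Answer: 35332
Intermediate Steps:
y(s) = 1 (y(s) = -2 + (87 - 81)/2 = -2 + (½)*6 = -2 + 3 = 1)
y(179) - 1*(-35331) = 1 - 1*(-35331) = 1 + 35331 = 35332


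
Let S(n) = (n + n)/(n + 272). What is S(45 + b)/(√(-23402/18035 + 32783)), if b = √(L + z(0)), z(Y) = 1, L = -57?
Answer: 2*(2*√413508680270 - 45*I*√29536334305)/(31116737*(-317*I + 2*√14)) ≈ 0.0015734 + 0.00022362*I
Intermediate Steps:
b = 2*I*√14 (b = √(-57 + 1) = √(-56) = 2*I*√14 ≈ 7.4833*I)
S(n) = 2*n/(272 + n) (S(n) = (2*n)/(272 + n) = 2*n/(272 + n))
S(45 + b)/(√(-23402/18035 + 32783)) = (2*(45 + 2*I*√14)/(272 + (45 + 2*I*√14)))/(√(-23402/18035 + 32783)) = (2*(45 + 2*I*√14)/(317 + 2*I*√14))/(√(-23402*1/18035 + 32783)) = (2*(45 + 2*I*√14)/(317 + 2*I*√14))/(√(-23402/18035 + 32783)) = (2*(45 + 2*I*√14)/(317 + 2*I*√14))/(√(591218003/18035)) = (2*(45 + 2*I*√14)/(317 + 2*I*√14))/((19*√29536334305/18035)) = (2*(45 + 2*I*√14)/(317 + 2*I*√14))*(√29536334305/31116737) = 2*√29536334305*(45 + 2*I*√14)/(31116737*(317 + 2*I*√14))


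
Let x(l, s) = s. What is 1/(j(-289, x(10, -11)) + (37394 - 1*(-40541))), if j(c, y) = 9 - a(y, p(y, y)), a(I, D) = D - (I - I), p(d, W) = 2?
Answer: 1/77942 ≈ 1.2830e-5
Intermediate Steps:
a(I, D) = D (a(I, D) = D - 1*0 = D + 0 = D)
j(c, y) = 7 (j(c, y) = 9 - 1*2 = 9 - 2 = 7)
1/(j(-289, x(10, -11)) + (37394 - 1*(-40541))) = 1/(7 + (37394 - 1*(-40541))) = 1/(7 + (37394 + 40541)) = 1/(7 + 77935) = 1/77942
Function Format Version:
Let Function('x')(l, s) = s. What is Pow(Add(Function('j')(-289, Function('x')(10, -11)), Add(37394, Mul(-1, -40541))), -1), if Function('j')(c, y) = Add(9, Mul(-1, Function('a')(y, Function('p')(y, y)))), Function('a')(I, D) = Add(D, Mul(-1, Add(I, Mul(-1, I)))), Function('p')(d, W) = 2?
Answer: Rational(1, 77942) ≈ 1.2830e-5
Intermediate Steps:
Function('a')(I, D) = D (Function('a')(I, D) = Add(D, Mul(-1, 0)) = Add(D, 0) = D)
Function('j')(c, y) = 7 (Function('j')(c, y) = Add(9, Mul(-1, 2)) = Add(9, -2) = 7)
Pow(Add(Function('j')(-289, Function('x')(10, -11)), Add(37394, Mul(-1, -40541))), -1) = Pow(Add(7, Add(37394, Mul(-1, -40541))), -1) = Pow(Add(7, Add(37394, 40541)), -1) = Pow(Add(7, 77935), -1) = Pow(77942, -1) = Rational(1, 77942)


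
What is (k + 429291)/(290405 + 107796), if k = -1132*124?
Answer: 288923/398201 ≈ 0.72557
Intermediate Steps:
k = -140368
(k + 429291)/(290405 + 107796) = (-140368 + 429291)/(290405 + 107796) = 288923/398201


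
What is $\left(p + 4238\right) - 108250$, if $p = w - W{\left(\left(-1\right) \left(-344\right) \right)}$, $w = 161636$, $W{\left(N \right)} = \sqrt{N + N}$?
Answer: $57624 - 4 \sqrt{43} \approx 57598.0$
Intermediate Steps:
$W{\left(N \right)} = \sqrt{2} \sqrt{N}$ ($W{\left(N \right)} = \sqrt{2 N} = \sqrt{2} \sqrt{N}$)
$p = 161636 - 4 \sqrt{43}$ ($p = 161636 - \sqrt{2} \sqrt{\left(-1\right) \left(-344\right)} = 161636 - \sqrt{2} \sqrt{344} = 161636 - \sqrt{2} \cdot 2 \sqrt{86} = 161636 - 4 \sqrt{43} \approx 1.6161 \cdot 10^{5}$)
$\left(p + 4238\right) - 108250 = \left(\left(161636 - 4 \sqrt{43}\right) + 4238\right) - 108250 = \left(165874 - 4 \sqrt{43}\right) - 108250 = 57624 - 4 \sqrt{43}$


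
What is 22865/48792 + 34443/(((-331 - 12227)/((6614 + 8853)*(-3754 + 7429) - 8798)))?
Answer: -15918221482808807/102121656 ≈ -1.5588e+8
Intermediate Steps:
22865/48792 + 34443/(((-331 - 12227)/((6614 + 8853)*(-3754 + 7429) - 8798))) = 22865*(1/48792) + 34443/((-12558/(15467*3675 - 8798))) = 22865/48792 + 34443/((-12558/(56841225 - 8798))) = 22865/48792 + 34443/((-12558/56832427)) = 22865/48792 + 34443/((-12558*1/56832427)) = 22865/48792 + 34443/(-12558/56832427) = 22865/48792 + 34443*(-56832427/12558) = 22865/48792 - 652493094387/4186 = -15918221482808807/102121656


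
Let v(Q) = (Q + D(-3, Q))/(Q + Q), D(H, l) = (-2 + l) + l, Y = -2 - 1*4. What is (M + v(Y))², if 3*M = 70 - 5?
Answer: 4900/9 ≈ 544.44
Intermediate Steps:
Y = -6 (Y = -2 - 4 = -6)
D(H, l) = -2 + 2*l
M = 65/3 (M = (70 - 5)/3 = (⅓)*65 = 65/3 ≈ 21.667)
v(Q) = (-2 + 3*Q)/(2*Q) (v(Q) = (Q + (-2 + 2*Q))/(Q + Q) = (-2 + 3*Q)/((2*Q)) = (-2 + 3*Q)*(1/(2*Q)) = (-2 + 3*Q)/(2*Q))
(M + v(Y))² = (65/3 + (3/2 - 1/(-6)))² = (65/3 + (3/2 - 1*(-⅙)))² = (65/3 + (3/2 + ⅙))² = (65/3 + 5/3)² = (70/3)² = 4900/9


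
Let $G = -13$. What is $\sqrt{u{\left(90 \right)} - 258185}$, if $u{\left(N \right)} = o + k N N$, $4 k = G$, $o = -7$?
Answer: $3 i \sqrt{31613} \approx 533.4 i$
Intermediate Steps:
$k = - \frac{13}{4}$ ($k = \frac{1}{4} \left(-13\right) = - \frac{13}{4} \approx -3.25$)
$u{\left(N \right)} = -7 - \frac{13 N^{2}}{4}$ ($u{\left(N \right)} = -7 - \frac{13 N N}{4} = -7 - \frac{13 N^{2}}{4}$)
$\sqrt{u{\left(90 \right)} - 258185} = \sqrt{\left(-7 - \frac{13 \cdot 90^{2}}{4}\right) - 258185} = \sqrt{\left(-7 - 26325\right) - 258185} = \sqrt{-26332 - 258185} = \sqrt{-284517} = 3 i \sqrt{31613}$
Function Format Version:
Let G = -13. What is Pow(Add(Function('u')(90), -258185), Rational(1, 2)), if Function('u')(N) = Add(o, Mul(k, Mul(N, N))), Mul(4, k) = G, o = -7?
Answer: Mul(3, I, Pow(31613, Rational(1, 2))) ≈ Mul(533.40, I)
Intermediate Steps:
k = Rational(-13, 4) (k = Mul(Rational(1, 4), -13) = Rational(-13, 4) ≈ -3.2500)
Function('u')(N) = Add(-7, Mul(Rational(-13, 4), Pow(N, 2))) (Function('u')(N) = Add(-7, Mul(Rational(-13, 4), Mul(N, N))) = Add(-7, Mul(Rational(-13, 4), Pow(N, 2))))
Pow(Add(Function('u')(90), -258185), Rational(1, 2)) = Pow(Add(Add(-7, Mul(Rational(-13, 4), Pow(90, 2))), -258185), Rational(1, 2)) = Pow(Add(Add(-7, Mul(Rational(-13, 4), 8100)), -258185), Rational(1, 2)) = Pow(Add(Add(-7, -26325), -258185), Rational(1, 2)) = Pow(Add(-26332, -258185), Rational(1, 2)) = Pow(-284517, Rational(1, 2)) = Mul(3, I, Pow(31613, Rational(1, 2)))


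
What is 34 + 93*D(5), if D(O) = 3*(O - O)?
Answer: 34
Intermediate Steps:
D(O) = 0 (D(O) = 3*0 = 0)
34 + 93*D(5) = 34 + 93*0 = 34 + 0 = 34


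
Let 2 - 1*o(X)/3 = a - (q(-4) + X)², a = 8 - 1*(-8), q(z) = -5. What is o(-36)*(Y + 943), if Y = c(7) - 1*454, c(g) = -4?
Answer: 2425485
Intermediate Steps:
a = 16 (a = 8 + 8 = 16)
Y = -458 (Y = -4 - 1*454 = -4 - 454 = -458)
o(X) = -42 + 3*(-5 + X)² (o(X) = 6 - 3*(16 - (-5 + X)²) = 6 + (-48 + 3*(-5 + X)²) = -42 + 3*(-5 + X)²)
o(-36)*(Y + 943) = (-42 + 3*(-5 - 36)²)*(-458 + 943) = (-42 + 3*(-41)²)*485 = (-42 + 3*1681)*485 = (-42 + 5043)*485 = 5001*485 = 2425485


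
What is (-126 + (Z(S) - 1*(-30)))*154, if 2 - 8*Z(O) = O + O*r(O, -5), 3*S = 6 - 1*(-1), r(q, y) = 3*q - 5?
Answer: -59521/4 ≈ -14880.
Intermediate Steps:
r(q, y) = -5 + 3*q
S = 7/3 (S = (6 - 1*(-1))/3 = (6 + 1)/3 = (⅓)*7 = 7/3 ≈ 2.3333)
Z(O) = ¼ - O/8 - O*(-5 + 3*O)/8 (Z(O) = ¼ - (O + O*(-5 + 3*O))/8 = ¼ + (-O/8 - O*(-5 + 3*O)/8) = ¼ - O/8 - O*(-5 + 3*O)/8)
(-126 + (Z(S) - 1*(-30)))*154 = (-126 + ((¼ - ⅛*7/3 - ⅛*7/3*(-5 + 3*(7/3))) - 1*(-30)))*154 = (-126 + ((¼ - 7/24 - ⅛*7/3*(-5 + 7)) + 30))*154 = (-126 + ((¼ - 7/24 - ⅛*7/3*2) + 30))*154 = (-126 + ((¼ - 7/24 - 7/12) + 30))*154 = (-126 + (-5/8 + 30))*154 = (-126 + 235/8)*154 = -773/8*154 = -59521/4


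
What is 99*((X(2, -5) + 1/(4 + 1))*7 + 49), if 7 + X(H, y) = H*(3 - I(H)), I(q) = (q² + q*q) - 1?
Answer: -27027/5 ≈ -5405.4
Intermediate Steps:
I(q) = -1 + 2*q² (I(q) = (q² + q²) - 1 = 2*q² - 1 = -1 + 2*q²)
X(H, y) = -7 + H*(4 - 2*H²) (X(H, y) = -7 + H*(3 - (-1 + 2*H²)) = -7 + H*(3 + (1 - 2*H²)) = -7 + H*(4 - 2*H²))
99*((X(2, -5) + 1/(4 + 1))*7 + 49) = 99*(((-7 - 2*2³ + 4*2) + 1/(4 + 1))*7 + 49) = 99*(((-7 - 2*8 + 8) + 1/5)*7 + 49) = 99*(((-7 - 16 + 8) + ⅕)*7 + 49) = 99*((-15 + ⅕)*7 + 49) = 99*(-74/5*7 + 49) = 99*(-518/5 + 49) = 99*(-273/5) = -27027/5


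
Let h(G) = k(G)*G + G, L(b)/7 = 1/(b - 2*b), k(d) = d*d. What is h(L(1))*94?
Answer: -32900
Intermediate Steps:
k(d) = d²
L(b) = -7/b (L(b) = 7/(b - 2*b) = 7/((-b)) = 7*(-1/b) = -7/b)
h(G) = G + G³ (h(G) = G²*G + G = G³ + G = G + G³)
h(L(1))*94 = (-7/1 + (-7/1)³)*94 = (-7*1 + (-7*1)³)*94 = (-7 + (-7)³)*94 = (-7 - 343)*94 = -350*94 = -32900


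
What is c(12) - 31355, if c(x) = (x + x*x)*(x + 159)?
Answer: -4679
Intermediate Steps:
c(x) = (159 + x)*(x + x²) (c(x) = (x + x²)*(159 + x) = (159 + x)*(x + x²))
c(12) - 31355 = 12*(159 + 12² + 160*12) - 31355 = 12*(159 + 144 + 1920) - 31355 = 12*2223 - 31355 = 26676 - 31355 = -4679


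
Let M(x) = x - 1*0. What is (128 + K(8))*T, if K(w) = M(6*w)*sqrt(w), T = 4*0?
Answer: 0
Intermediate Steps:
M(x) = x (M(x) = x + 0 = x)
T = 0
K(w) = 6*w**(3/2) (K(w) = (6*w)*sqrt(w) = 6*w**(3/2))
(128 + K(8))*T = (128 + 6*8**(3/2))*0 = (128 + 6*(16*sqrt(2)))*0 = (128 + 96*sqrt(2))*0 = 0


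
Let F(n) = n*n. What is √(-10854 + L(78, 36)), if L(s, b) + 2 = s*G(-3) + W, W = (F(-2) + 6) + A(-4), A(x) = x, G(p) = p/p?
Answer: 2*I*√2693 ≈ 103.79*I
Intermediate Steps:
G(p) = 1
F(n) = n²
W = 6 (W = ((-2)² + 6) - 4 = (4 + 6) - 4 = 10 - 4 = 6)
L(s, b) = 4 + s (L(s, b) = -2 + (s*1 + 6) = -2 + (s + 6) = -2 + (6 + s) = 4 + s)
√(-10854 + L(78, 36)) = √(-10854 + (4 + 78)) = √(-10854 + 82) = √(-10772) = 2*I*√2693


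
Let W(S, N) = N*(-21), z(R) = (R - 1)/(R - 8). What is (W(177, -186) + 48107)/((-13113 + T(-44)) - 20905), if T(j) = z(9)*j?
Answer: -52013/34370 ≈ -1.5133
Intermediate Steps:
z(R) = (-1 + R)/(-8 + R)
W(S, N) = -21*N
T(j) = 8*j (T(j) = ((-1 + 9)/(-8 + 9))*j = (8/1)*j = (1*8)*j = 8*j)
(W(177, -186) + 48107)/((-13113 + T(-44)) - 20905) = (-21*(-186) + 48107)/((-13113 + 8*(-44)) - 20905) = (3906 + 48107)/((-13113 - 352) - 20905) = 52013/(-13465 - 20905) = 52013/(-34370) = 52013*(-1/34370) = -52013/34370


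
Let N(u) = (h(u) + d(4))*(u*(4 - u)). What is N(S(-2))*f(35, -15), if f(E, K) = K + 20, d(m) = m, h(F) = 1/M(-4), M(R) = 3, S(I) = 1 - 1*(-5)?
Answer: -260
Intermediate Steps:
S(I) = 6 (S(I) = 1 + 5 = 6)
h(F) = 1/3
f(E, K) = 20 + K
N(u) = 13*u*(4 - u)/3 (N(u) = (1/3 + 4)*(u*(4 - u)) = 13*(u*(4 - u))/3 = 13*u*(4 - u)/3)
N(S(-2))*f(35, -15) = ((13/3)*6*(4 - 1*6))*(20 - 15) = ((13/3)*6*(4 - 6))*5 = ((13/3)*6*(-2))*5 = -52*5 = -260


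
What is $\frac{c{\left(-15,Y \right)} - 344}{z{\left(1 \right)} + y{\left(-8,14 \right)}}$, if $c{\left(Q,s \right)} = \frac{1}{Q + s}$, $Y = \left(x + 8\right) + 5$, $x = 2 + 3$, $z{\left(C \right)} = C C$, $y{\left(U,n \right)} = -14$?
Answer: $\frac{1031}{39} \approx 26.436$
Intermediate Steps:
$z{\left(C \right)} = C^{2}$
$x = 5$
$Y = 18$ ($Y = \left(5 + 8\right) + 5 = 13 + 5 = 18$)
$\frac{c{\left(-15,Y \right)} - 344}{z{\left(1 \right)} + y{\left(-8,14 \right)}} = \frac{\frac{1}{-15 + 18} - 344}{1^{2} - 14} = \frac{\frac{1}{3} - 344}{1 - 14} = \frac{\frac{1}{3} - 344}{-13} = \left(- \frac{1031}{3}\right) \left(- \frac{1}{13}\right) = \frac{1031}{39}$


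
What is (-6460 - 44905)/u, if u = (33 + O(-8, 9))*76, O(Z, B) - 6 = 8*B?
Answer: -51365/8436 ≈ -6.0888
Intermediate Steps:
O(Z, B) = 6 + 8*B
u = 8436 (u = (33 + (6 + 8*9))*76 = (33 + (6 + 72))*76 = (33 + 78)*76 = 111*76 = 8436)
(-6460 - 44905)/u = (-6460 - 44905)/8436 = -51365*1/8436 = -51365/8436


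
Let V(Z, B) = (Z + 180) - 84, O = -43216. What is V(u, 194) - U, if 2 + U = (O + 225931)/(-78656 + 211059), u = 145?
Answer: 31991214/132403 ≈ 241.62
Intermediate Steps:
V(Z, B) = 96 + Z (V(Z, B) = (180 + Z) - 84 = 96 + Z)
U = -82091/132403 (U = -2 + (-43216 + 225931)/(-78656 + 211059) = -2 + 182715/132403 = -82091/132403 ≈ -0.62001)
V(u, 194) - U = (96 + 145) - 1*(-82091/132403) = 241 + 82091/132403 = 31991214/132403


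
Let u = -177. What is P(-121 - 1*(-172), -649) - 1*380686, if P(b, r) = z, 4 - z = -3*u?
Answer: -381213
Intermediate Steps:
z = -527 (z = 4 - (-3)*(-177) = 4 - 1*531 = 4 - 531 = -527)
P(b, r) = -527
P(-121 - 1*(-172), -649) - 1*380686 = -527 - 1*380686 = -527 - 380686 = -381213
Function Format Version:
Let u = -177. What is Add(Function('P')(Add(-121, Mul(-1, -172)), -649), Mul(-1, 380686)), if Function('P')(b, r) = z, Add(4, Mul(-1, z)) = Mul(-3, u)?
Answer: -381213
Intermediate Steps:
z = -527 (z = Add(4, Mul(-1, Mul(-3, -177))) = Add(4, Mul(-1, 531)) = Add(4, -531) = -527)
Function('P')(b, r) = -527
Add(Function('P')(Add(-121, Mul(-1, -172)), -649), Mul(-1, 380686)) = Add(-527, Mul(-1, 380686)) = Add(-527, -380686) = -381213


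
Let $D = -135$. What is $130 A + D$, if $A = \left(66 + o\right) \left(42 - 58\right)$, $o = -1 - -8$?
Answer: $-151975$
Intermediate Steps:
$o = 7$ ($o = -1 + 8 = 7$)
$A = -1168$ ($A = \left(66 + 7\right) \left(42 - 58\right) = 73 \left(-16\right) = -1168$)
$130 A + D = 130 \left(-1168\right) - 135 = -151840 - 135 = -151975$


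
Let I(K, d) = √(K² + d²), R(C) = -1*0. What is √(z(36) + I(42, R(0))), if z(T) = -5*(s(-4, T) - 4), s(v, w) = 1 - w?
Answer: √237 ≈ 15.395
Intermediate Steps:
R(C) = 0
z(T) = 15 + 5*T (z(T) = -5*((1 - T) - 4) = -5*(-3 - T) = 15 + 5*T)
√(z(36) + I(42, R(0))) = √((15 + 5*36) + √(42² + 0²)) = √((15 + 180) + √(1764 + 0)) = √(195 + √1764) = √(195 + 42) = √237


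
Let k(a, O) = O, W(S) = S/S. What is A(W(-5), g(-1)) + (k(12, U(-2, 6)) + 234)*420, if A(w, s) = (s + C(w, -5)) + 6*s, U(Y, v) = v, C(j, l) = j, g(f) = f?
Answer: 100794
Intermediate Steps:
W(S) = 1
A(w, s) = w + 7*s (A(w, s) = (s + w) + 6*s = w + 7*s)
A(W(-5), g(-1)) + (k(12, U(-2, 6)) + 234)*420 = (1 + 7*(-1)) + (6 + 234)*420 = (1 - 7) + 240*420 = -6 + 100800 = 100794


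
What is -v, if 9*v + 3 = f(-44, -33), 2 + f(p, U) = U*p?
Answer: -1447/9 ≈ -160.78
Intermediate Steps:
f(p, U) = -2 + U*p
v = 1447/9 (v = -1/3 + (-2 - 33*(-44))/9 = -1/3 + (-2 + 1452)/9 = -1/3 + (1/9)*1450 = -1/3 + 1450/9 = 1447/9 ≈ 160.78)
-v = -1*1447/9 = -1447/9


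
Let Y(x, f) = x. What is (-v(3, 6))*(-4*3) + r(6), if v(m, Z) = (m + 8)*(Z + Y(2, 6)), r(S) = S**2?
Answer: 1092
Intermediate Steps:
v(m, Z) = (2 + Z)*(8 + m) (v(m, Z) = (m + 8)*(Z + 2) = (8 + m)*(2 + Z) = (2 + Z)*(8 + m))
(-v(3, 6))*(-4*3) + r(6) = (-(16 + 2*3 + 8*6 + 6*3))*(-4*3) + 6**2 = -(16 + 6 + 48 + 18)*(-12) + 36 = -1*88*(-12) + 36 = -88*(-12) + 36 = 1056 + 36 = 1092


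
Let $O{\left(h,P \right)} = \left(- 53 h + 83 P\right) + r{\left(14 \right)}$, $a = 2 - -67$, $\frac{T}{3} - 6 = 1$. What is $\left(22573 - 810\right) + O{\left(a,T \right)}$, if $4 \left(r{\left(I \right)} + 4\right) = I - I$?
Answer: $19845$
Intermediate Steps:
$T = 21$ ($T = 18 + 3 \cdot 1 = 18 + 3 = 21$)
$a = 69$ ($a = 2 + 67 = 69$)
$r{\left(I \right)} = -4$ ($r{\left(I \right)} = -4 + \frac{I - I}{4} = -4 + \frac{1}{4} \cdot 0 = -4 + 0 = -4$)
$O{\left(h,P \right)} = -4 - 53 h + 83 P$ ($O{\left(h,P \right)} = \left(- 53 h + 83 P\right) - 4 = -4 - 53 h + 83 P$)
$\left(22573 - 810\right) + O{\left(a,T \right)} = \left(22573 - 810\right) - 1918 = 21763 - 1918 = 19845$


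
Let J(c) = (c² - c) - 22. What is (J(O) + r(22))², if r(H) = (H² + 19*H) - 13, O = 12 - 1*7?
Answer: 786769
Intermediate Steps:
O = 5 (O = 12 - 7 = 5)
J(c) = -22 + c² - c
r(H) = -13 + H² + 19*H
(J(O) + r(22))² = ((-22 + 5² - 1*5) + (-13 + 22² + 19*22))² = ((-22 + 25 - 5) + (-13 + 484 + 418))² = (-2 + 889)² = 887² = 786769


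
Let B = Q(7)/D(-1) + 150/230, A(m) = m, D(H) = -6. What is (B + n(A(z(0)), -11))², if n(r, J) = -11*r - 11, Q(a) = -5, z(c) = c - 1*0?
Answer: 1723969/19044 ≈ 90.526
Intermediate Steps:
z(c) = c (z(c) = c + 0 = c)
B = 205/138 (B = -5/(-6) + 150/230 = -5*(-⅙) + 150*(1/230) = ⅚ + 15/23 = 205/138 ≈ 1.4855)
n(r, J) = -11 - 11*r
(B + n(A(z(0)), -11))² = (205/138 + (-11 - 11*0))² = (205/138 + (-11 + 0))² = (205/138 - 11)² = (-1313/138)² = 1723969/19044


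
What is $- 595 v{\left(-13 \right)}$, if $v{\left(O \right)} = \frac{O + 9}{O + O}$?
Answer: $- \frac{1190}{13} \approx -91.538$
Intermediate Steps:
$v{\left(O \right)} = \frac{9 + O}{2 O}$
$- 595 v{\left(-13 \right)} = - 595 \frac{9 - 13}{2 \left(-13\right)} = - 595 \cdot \frac{1}{2} \left(- \frac{1}{13}\right) \left(-4\right) = \left(-595\right) \frac{2}{13} = - \frac{1190}{13}$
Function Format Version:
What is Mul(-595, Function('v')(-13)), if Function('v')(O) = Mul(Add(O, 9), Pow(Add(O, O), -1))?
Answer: Rational(-1190, 13) ≈ -91.538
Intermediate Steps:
Function('v')(O) = Mul(Rational(1, 2), Pow(O, -1), Add(9, O)) (Function('v')(O) = Mul(Add(9, O), Pow(Mul(2, O), -1)) = Mul(Add(9, O), Mul(Rational(1, 2), Pow(O, -1))) = Mul(Rational(1, 2), Pow(O, -1), Add(9, O)))
Mul(-595, Function('v')(-13)) = Mul(-595, Mul(Rational(1, 2), Pow(-13, -1), Add(9, -13))) = Mul(-595, Mul(Rational(1, 2), Rational(-1, 13), -4)) = Mul(-595, Rational(2, 13)) = Rational(-1190, 13)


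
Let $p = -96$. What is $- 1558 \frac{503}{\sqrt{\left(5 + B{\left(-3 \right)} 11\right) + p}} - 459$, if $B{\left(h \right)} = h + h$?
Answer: $-459 + \frac{783674 i \sqrt{157}}{157} \approx -459.0 + 62544.0 i$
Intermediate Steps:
$B{\left(h \right)} = 2 h$
$- 1558 \frac{503}{\sqrt{\left(5 + B{\left(-3 \right)} 11\right) + p}} - 459 = - 1558 \frac{503}{\sqrt{\left(5 + 2 \left(-3\right) 11\right) - 96}} - 459 = - 1558 \frac{503}{\sqrt{\left(5 - 66\right) - 96}} - 459 = - 1558 \frac{503}{\sqrt{-61 - 96}} - 459 = - 1558 \frac{503}{\sqrt{-157}} - 459 = - 1558 \frac{503}{i \sqrt{157}} - 459 = - 1558 \cdot 503 \left(- \frac{i \sqrt{157}}{157}\right) - 459 = - 1558 \left(- \frac{503 i \sqrt{157}}{157}\right) - 459 = \frac{783674 i \sqrt{157}}{157} - 459 = -459 + \frac{783674 i \sqrt{157}}{157}$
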